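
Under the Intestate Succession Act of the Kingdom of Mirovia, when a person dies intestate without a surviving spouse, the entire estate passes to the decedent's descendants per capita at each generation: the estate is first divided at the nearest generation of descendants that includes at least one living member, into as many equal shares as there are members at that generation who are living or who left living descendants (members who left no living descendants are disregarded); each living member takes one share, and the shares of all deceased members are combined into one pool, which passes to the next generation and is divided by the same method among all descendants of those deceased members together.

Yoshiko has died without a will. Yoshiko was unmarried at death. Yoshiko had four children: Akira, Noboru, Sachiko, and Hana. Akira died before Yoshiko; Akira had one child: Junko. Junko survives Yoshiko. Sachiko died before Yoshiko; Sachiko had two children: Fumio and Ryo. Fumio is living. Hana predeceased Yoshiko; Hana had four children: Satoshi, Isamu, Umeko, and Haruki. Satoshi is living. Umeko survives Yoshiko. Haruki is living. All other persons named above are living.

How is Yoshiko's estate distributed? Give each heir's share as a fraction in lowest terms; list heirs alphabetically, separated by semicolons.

There is no surviving spouse, so the entire estate passes to Yoshiko's descendants per capita at each generation.
At generation 1 (Akira, Noboru, Sachiko, Hana) there are 4 shares of (1)/4 = 1/4 each.
Living: Noboru — each takes 1/4.
Deceased: Akira, Sachiko, and Hana. Their combined 3/4 is pooled and carried to generation 2.
At generation 2 (Junko, Fumio, Ryo, Satoshi, Isamu, Umeko, Haruki) there are 7 shares of (3/4)/7 = 3/28 each.
Living: Junko, Fumio, Ryo, Satoshi, Isamu, Umeko, and Haruki — each takes 3/28.

Fumio 3/28; Haruki 3/28; Isamu 3/28; Junko 3/28; Noboru 1/4; Ryo 3/28; Satoshi 3/28; Umeko 3/28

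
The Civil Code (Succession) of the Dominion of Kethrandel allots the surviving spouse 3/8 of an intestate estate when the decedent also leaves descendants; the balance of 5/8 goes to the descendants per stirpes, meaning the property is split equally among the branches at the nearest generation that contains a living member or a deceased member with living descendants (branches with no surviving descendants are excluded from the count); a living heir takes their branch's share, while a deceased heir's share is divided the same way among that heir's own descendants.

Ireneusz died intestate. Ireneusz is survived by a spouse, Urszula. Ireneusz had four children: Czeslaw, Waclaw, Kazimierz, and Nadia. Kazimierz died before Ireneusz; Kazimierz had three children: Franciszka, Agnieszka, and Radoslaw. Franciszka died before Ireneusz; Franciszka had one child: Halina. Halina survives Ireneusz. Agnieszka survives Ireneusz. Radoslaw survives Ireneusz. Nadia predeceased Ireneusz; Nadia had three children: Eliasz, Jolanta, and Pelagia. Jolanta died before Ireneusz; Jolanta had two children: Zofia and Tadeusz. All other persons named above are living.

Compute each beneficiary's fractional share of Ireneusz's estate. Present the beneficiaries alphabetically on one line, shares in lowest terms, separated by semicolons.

Urszula, as surviving spouse, takes 3/8.
The remaining 5/8 passes to Ireneusz's descendants per stirpes.
The 5/8 is divided into 4 equal shares of 5/32 among Czeslaw, Waclaw, Kazimierz, Nadia.
Czeslaw is living and takes 5/32.
Waclaw is living and takes 5/32.
Kazimierz predeceased; the 5/32 allotted to Kazimierz's branch passes to Kazimierz's issue by representation.
The 5/32 is divided into 3 equal shares of 5/96 among Franciszka, Agnieszka, Radoslaw.
Franciszka predeceased; the 5/96 allotted to Franciszka's branch passes to Franciszka's issue by representation.
Halina is the sole taker at this level and receives the full 5/96.
Agnieszka is living and takes 5/96.
Radoslaw is living and takes 5/96.
Nadia predeceased; the 5/32 allotted to Nadia's branch passes to Nadia's issue by representation.
The 5/32 is divided into 3 equal shares of 5/96 among Eliasz, Jolanta, Pelagia.
Eliasz is living and takes 5/96.
Jolanta predeceased; the 5/96 allotted to Jolanta's branch passes to Jolanta's issue by representation.
The 5/96 is divided into 2 equal shares of 5/192 among Zofia, Tadeusz.
Zofia is living and takes 5/192.
Tadeusz is living and takes 5/192.
Pelagia is living and takes 5/96.

Agnieszka 5/96; Czeslaw 5/32; Eliasz 5/96; Halina 5/96; Pelagia 5/96; Radoslaw 5/96; Tadeusz 5/192; Urszula 3/8; Waclaw 5/32; Zofia 5/192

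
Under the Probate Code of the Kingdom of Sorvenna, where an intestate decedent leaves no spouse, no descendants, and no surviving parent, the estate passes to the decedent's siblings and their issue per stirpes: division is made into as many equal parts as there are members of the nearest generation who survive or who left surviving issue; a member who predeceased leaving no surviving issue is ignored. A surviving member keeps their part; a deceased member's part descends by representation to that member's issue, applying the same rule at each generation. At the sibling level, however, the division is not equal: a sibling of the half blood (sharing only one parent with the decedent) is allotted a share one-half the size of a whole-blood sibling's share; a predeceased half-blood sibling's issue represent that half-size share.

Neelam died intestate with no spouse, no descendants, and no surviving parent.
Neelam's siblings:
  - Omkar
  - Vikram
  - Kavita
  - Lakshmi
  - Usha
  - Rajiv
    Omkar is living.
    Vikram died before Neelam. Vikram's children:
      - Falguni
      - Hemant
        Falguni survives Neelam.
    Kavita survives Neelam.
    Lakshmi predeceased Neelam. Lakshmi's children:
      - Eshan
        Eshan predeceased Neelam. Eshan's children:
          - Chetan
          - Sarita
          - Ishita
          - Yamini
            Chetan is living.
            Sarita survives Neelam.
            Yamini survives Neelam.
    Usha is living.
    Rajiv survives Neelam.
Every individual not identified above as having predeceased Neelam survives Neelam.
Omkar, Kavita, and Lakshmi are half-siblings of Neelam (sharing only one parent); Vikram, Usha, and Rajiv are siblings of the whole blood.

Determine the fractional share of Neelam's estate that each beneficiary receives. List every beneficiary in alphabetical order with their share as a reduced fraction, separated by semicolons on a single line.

Chetan 1/36; Falguni 1/9; Hemant 1/9; Ishita 1/36; Kavita 1/9; Omkar 1/9; Rajiv 2/9; Sarita 1/36; Usha 2/9; Yamini 1/36

No spouse, descendants, or parent survives, so the estate passes to Neelam's siblings per stirpes.
Half-blood siblings count for one-half the weight of whole-blood siblings at the initial division.
Dividing 1 in proportion to weights (total weight 9/2): Omkar (weight 1/2) → 1/9; Vikram (weight 1) → 2/9; Kavita (weight 1/2) → 1/9; Lakshmi (weight 1/2) → 1/9; Usha (weight 1) → 2/9; Rajiv (weight 1) → 2/9.
Omkar is living and takes 1/9.
Vikram predeceased; the 2/9 allotted to Vikram's branch passes to Vikram's issue by representation.
The 2/9 is divided into 2 equal shares of 1/9 among Falguni, Hemant.
Falguni is living and takes 1/9.
Hemant is living and takes 1/9.
Kavita is living and takes 1/9.
Lakshmi predeceased; the 1/9 allotted to Lakshmi's branch passes to Lakshmi's issue by representation.
Eshan's line is the sole branch at this level, so the full 1/9 passes to Eshan's issue by representation.
The 1/9 is divided into 4 equal shares of 1/36 among Chetan, Sarita, Ishita, Yamini.
Chetan is living and takes 1/36.
Sarita is living and takes 1/36.
Ishita is living and takes 1/36.
Yamini is living and takes 1/36.
Usha is living and takes 2/9.
Rajiv is living and takes 2/9.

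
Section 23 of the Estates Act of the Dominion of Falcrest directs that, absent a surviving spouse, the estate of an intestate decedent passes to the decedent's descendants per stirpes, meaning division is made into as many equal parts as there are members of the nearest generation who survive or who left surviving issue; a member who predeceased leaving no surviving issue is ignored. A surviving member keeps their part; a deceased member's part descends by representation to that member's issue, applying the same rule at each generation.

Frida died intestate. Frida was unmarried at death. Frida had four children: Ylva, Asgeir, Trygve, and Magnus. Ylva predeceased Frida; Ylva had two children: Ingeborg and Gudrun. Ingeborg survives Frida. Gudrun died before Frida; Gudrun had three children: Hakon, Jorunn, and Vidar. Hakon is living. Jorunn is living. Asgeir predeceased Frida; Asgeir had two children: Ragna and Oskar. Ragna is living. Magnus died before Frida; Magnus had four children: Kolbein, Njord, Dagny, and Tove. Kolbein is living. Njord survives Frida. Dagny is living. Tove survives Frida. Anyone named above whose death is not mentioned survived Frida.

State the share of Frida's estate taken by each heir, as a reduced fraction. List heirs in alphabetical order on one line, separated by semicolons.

There is no surviving spouse, so the entire estate passes to Frida's descendants per stirpes.
The estate is divided into 4 equal shares of 1/4 among Ylva, Asgeir, Trygve, Magnus.
Ylva predeceased; the 1/4 allotted to Ylva's branch passes to Ylva's issue by representation.
The 1/4 is divided into 2 equal shares of 1/8 among Ingeborg, Gudrun.
Ingeborg is living and takes 1/8.
Gudrun predeceased; the 1/8 allotted to Gudrun's branch passes to Gudrun's issue by representation.
The 1/8 is divided into 3 equal shares of 1/24 among Hakon, Jorunn, Vidar.
Hakon is living and takes 1/24.
Jorunn is living and takes 1/24.
Vidar is living and takes 1/24.
Asgeir predeceased; the 1/4 allotted to Asgeir's branch passes to Asgeir's issue by representation.
The 1/4 is divided into 2 equal shares of 1/8 among Ragna, Oskar.
Ragna is living and takes 1/8.
Oskar is living and takes 1/8.
Trygve is living and takes 1/4.
Magnus predeceased; the 1/4 allotted to Magnus's branch passes to Magnus's issue by representation.
The 1/4 is divided into 4 equal shares of 1/16 among Kolbein, Njord, Dagny, Tove.
Kolbein is living and takes 1/16.
Njord is living and takes 1/16.
Dagny is living and takes 1/16.
Tove is living and takes 1/16.

Dagny 1/16; Hakon 1/24; Ingeborg 1/8; Jorunn 1/24; Kolbein 1/16; Njord 1/16; Oskar 1/8; Ragna 1/8; Tove 1/16; Trygve 1/4; Vidar 1/24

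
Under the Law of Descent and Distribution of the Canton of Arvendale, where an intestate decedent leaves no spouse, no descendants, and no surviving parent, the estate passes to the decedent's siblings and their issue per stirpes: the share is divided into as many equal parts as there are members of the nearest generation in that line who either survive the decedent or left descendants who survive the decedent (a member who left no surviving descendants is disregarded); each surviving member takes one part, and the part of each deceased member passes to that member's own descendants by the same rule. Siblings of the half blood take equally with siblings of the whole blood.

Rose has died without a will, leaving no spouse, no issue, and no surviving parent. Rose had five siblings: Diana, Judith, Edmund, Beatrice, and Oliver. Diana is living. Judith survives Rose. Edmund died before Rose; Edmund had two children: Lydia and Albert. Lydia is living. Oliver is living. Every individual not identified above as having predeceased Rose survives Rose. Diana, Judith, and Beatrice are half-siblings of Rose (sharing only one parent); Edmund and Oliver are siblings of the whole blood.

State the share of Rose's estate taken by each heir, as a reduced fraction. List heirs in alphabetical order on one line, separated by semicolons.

Albert 1/10; Beatrice 1/5; Diana 1/5; Judith 1/5; Lydia 1/10; Oliver 1/5

No spouse, descendants, or parent survives, so the estate passes to Rose's siblings per stirpes.
Half-blood and whole-blood siblings take equally under the stated rule.
The estate is divided into 5 equal shares of 1/5 among Diana, Judith, Edmund, Beatrice, Oliver.
Diana is living and takes 1/5.
Judith is living and takes 1/5.
Edmund predeceased; the 1/5 allotted to Edmund's branch passes to Edmund's issue by representation.
The 1/5 is divided into 2 equal shares of 1/10 among Lydia, Albert.
Lydia is living and takes 1/10.
Albert is living and takes 1/10.
Beatrice is living and takes 1/5.
Oliver is living and takes 1/5.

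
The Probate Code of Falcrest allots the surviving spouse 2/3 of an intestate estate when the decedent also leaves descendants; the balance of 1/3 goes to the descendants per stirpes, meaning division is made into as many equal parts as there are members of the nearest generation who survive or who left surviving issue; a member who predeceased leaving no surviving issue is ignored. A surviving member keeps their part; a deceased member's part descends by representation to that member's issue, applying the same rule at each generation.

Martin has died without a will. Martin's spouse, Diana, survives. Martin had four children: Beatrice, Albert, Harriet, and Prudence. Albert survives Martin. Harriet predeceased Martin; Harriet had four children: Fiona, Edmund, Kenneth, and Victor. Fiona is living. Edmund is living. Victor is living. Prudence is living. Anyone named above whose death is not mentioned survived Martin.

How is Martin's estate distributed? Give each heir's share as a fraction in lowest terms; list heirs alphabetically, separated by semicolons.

Diana, as surviving spouse, takes 2/3.
The remaining 1/3 passes to Martin's descendants per stirpes.
The 1/3 is divided into 4 equal shares of 1/12 among Beatrice, Albert, Harriet, Prudence.
Beatrice is living and takes 1/12.
Albert is living and takes 1/12.
Harriet predeceased; the 1/12 allotted to Harriet's branch passes to Harriet's issue by representation.
The 1/12 is divided into 4 equal shares of 1/48 among Fiona, Edmund, Kenneth, Victor.
Fiona is living and takes 1/48.
Edmund is living and takes 1/48.
Kenneth is living and takes 1/48.
Victor is living and takes 1/48.
Prudence is living and takes 1/12.

Albert 1/12; Beatrice 1/12; Diana 2/3; Edmund 1/48; Fiona 1/48; Kenneth 1/48; Prudence 1/12; Victor 1/48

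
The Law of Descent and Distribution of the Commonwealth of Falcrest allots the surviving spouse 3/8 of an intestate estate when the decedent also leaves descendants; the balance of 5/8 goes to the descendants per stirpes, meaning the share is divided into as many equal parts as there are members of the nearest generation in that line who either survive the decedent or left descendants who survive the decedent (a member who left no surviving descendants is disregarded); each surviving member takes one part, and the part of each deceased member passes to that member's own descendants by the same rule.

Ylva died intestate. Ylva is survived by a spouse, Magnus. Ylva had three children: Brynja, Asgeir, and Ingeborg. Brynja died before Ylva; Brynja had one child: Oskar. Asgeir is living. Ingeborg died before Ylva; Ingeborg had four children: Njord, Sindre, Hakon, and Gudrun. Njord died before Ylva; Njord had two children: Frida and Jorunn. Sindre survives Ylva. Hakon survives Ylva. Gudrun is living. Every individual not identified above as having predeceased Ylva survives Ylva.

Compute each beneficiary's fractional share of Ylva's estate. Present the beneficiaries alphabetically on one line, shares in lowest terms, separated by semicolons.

Magnus, as surviving spouse, takes 3/8.
The remaining 5/8 passes to Ylva's descendants per stirpes.
The 5/8 is divided into 3 equal shares of 5/24 among Brynja, Asgeir, Ingeborg.
Brynja predeceased; the 5/24 allotted to Brynja's branch passes to Brynja's issue by representation.
Oskar is the sole taker at this level and receives the full 5/24.
Asgeir is living and takes 5/24.
Ingeborg predeceased; the 5/24 allotted to Ingeborg's branch passes to Ingeborg's issue by representation.
The 5/24 is divided into 4 equal shares of 5/96 among Njord, Sindre, Hakon, Gudrun.
Njord predeceased; the 5/96 allotted to Njord's branch passes to Njord's issue by representation.
The 5/96 is divided into 2 equal shares of 5/192 among Frida, Jorunn.
Frida is living and takes 5/192.
Jorunn is living and takes 5/192.
Sindre is living and takes 5/96.
Hakon is living and takes 5/96.
Gudrun is living and takes 5/96.

Asgeir 5/24; Frida 5/192; Gudrun 5/96; Hakon 5/96; Jorunn 5/192; Magnus 3/8; Oskar 5/24; Sindre 5/96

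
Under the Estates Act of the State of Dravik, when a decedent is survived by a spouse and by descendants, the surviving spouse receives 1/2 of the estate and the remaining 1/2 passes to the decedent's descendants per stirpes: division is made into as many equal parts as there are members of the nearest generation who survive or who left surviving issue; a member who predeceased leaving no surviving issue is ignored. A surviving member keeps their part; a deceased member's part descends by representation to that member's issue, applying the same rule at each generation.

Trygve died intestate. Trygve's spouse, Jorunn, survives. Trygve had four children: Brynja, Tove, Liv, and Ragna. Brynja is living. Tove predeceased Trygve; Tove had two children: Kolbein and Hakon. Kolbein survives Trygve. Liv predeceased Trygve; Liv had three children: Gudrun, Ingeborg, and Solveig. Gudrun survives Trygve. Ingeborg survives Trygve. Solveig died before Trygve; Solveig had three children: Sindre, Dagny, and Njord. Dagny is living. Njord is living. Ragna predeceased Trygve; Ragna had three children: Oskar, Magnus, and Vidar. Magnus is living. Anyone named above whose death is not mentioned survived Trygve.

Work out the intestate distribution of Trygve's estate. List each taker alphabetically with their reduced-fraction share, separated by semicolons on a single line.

Jorunn, as surviving spouse, takes 1/2.
The remaining 1/2 passes to Trygve's descendants per stirpes.
The 1/2 is divided into 4 equal shares of 1/8 among Brynja, Tove, Liv, Ragna.
Brynja is living and takes 1/8.
Tove predeceased; the 1/8 allotted to Tove's branch passes to Tove's issue by representation.
The 1/8 is divided into 2 equal shares of 1/16 among Kolbein, Hakon.
Kolbein is living and takes 1/16.
Hakon is living and takes 1/16.
Liv predeceased; the 1/8 allotted to Liv's branch passes to Liv's issue by representation.
The 1/8 is divided into 3 equal shares of 1/24 among Gudrun, Ingeborg, Solveig.
Gudrun is living and takes 1/24.
Ingeborg is living and takes 1/24.
Solveig predeceased; the 1/24 allotted to Solveig's branch passes to Solveig's issue by representation.
The 1/24 is divided into 3 equal shares of 1/72 among Sindre, Dagny, Njord.
Sindre is living and takes 1/72.
Dagny is living and takes 1/72.
Njord is living and takes 1/72.
Ragna predeceased; the 1/8 allotted to Ragna's branch passes to Ragna's issue by representation.
The 1/8 is divided into 3 equal shares of 1/24 among Oskar, Magnus, Vidar.
Oskar is living and takes 1/24.
Magnus is living and takes 1/24.
Vidar is living and takes 1/24.

Brynja 1/8; Dagny 1/72; Gudrun 1/24; Hakon 1/16; Ingeborg 1/24; Jorunn 1/2; Kolbein 1/16; Magnus 1/24; Njord 1/72; Oskar 1/24; Sindre 1/72; Vidar 1/24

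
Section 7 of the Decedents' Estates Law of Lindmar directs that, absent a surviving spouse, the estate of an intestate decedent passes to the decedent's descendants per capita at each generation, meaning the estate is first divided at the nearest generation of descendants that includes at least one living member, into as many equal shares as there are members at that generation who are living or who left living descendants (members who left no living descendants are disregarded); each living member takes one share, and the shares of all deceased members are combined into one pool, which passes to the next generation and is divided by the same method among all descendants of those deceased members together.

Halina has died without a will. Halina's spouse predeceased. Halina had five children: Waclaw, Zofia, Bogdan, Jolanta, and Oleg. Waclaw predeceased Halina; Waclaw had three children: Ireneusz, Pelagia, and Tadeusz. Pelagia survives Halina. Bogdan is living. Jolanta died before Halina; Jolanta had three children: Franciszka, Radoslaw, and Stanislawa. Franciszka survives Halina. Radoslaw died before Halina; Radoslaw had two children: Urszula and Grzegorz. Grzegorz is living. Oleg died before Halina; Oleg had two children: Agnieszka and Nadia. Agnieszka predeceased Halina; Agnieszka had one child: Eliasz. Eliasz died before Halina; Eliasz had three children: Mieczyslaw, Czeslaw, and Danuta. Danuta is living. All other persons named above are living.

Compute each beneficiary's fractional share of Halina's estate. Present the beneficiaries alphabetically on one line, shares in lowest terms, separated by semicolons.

There is no surviving spouse, so the entire estate passes to Halina's descendants per capita at each generation.
At generation 1 (Waclaw, Zofia, Bogdan, Jolanta, Oleg) there are 5 shares of (1)/5 = 1/5 each.
Living: Zofia and Bogdan — each takes 1/5.
Deceased: Waclaw, Jolanta, and Oleg. Their combined 3/5 is pooled and carried to generation 2.
At generation 2 (Ireneusz, Pelagia, Tadeusz, Franciszka, Radoslaw, Stanislawa, Agnieszka, Nadia) there are 8 shares of (3/5)/8 = 3/40 each.
Living: Ireneusz, Pelagia, Tadeusz, Franciszka, Stanislawa, and Nadia — each takes 3/40.
Deceased: Radoslaw and Agnieszka. Their combined 3/20 is pooled and carried to generation 3.
At generation 3 (Urszula, Grzegorz, Eliasz) there are 3 shares of (3/20)/3 = 1/20 each.
Living: Urszula and Grzegorz — each takes 1/20.
Deceased: Eliasz. That 1/20 share is carried to generation 4.
At generation 4 (Mieczyslaw, Czeslaw, Danuta) there are 3 shares of (1/20)/3 = 1/60 each.
Living: Mieczyslaw, Czeslaw, and Danuta — each takes 1/60.

Bogdan 1/5; Czeslaw 1/60; Danuta 1/60; Franciszka 3/40; Grzegorz 1/20; Ireneusz 3/40; Mieczyslaw 1/60; Nadia 3/40; Pelagia 3/40; Stanislawa 3/40; Tadeusz 3/40; Urszula 1/20; Zofia 1/5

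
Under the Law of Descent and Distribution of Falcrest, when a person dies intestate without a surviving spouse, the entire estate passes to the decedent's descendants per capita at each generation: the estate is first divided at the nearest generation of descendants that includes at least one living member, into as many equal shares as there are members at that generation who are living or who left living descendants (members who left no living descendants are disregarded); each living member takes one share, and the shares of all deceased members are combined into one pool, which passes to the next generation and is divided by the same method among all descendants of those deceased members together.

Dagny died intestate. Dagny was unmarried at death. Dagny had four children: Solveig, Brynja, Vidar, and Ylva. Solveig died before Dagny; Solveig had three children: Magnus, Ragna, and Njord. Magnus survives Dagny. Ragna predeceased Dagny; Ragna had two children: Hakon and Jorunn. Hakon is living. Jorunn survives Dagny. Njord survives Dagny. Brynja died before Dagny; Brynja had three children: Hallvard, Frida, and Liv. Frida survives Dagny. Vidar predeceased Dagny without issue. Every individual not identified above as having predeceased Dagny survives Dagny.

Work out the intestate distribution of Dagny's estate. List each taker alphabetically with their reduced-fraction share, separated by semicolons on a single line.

Frida 1/9; Hakon 1/18; Hallvard 1/9; Jorunn 1/18; Liv 1/9; Magnus 1/9; Njord 1/9; Ylva 1/3

There is no surviving spouse, so the entire estate passes to Dagny's descendants per capita at each generation.
At generation 1 (Solveig, Brynja, Ylva) there are 3 shares of (1)/3 = 1/3 each.
Living: Ylva — each takes 1/3.
Deceased: Solveig and Brynja. Their combined 2/3 is pooled and carried to generation 2.
At generation 2 (Magnus, Ragna, Njord, Hallvard, Frida, Liv) there are 6 shares of (2/3)/6 = 1/9 each.
Living: Magnus, Njord, Hallvard, Frida, and Liv — each takes 1/9.
Deceased: Ragna. That 1/9 share is carried to generation 3.
At generation 3 (Hakon, Jorunn) there are 2 shares of (1/9)/2 = 1/18 each.
Living: Hakon and Jorunn — each takes 1/18.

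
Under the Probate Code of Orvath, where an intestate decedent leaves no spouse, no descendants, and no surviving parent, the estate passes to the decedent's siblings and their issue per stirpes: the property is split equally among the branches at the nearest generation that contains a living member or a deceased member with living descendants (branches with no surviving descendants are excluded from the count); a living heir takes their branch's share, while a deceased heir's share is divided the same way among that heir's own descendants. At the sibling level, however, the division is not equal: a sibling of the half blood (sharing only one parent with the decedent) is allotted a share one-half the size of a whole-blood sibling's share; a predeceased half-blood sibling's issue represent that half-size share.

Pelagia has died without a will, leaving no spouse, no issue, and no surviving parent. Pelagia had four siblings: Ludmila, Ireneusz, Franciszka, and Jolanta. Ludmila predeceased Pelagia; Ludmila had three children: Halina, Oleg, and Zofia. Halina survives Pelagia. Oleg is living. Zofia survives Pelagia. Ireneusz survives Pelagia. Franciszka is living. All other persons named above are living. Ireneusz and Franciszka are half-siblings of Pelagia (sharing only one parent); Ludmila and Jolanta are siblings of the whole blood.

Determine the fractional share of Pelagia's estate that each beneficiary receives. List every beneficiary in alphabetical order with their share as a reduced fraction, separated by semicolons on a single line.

Franciszka 1/6; Halina 1/9; Ireneusz 1/6; Jolanta 1/3; Oleg 1/9; Zofia 1/9

No spouse, descendants, or parent survives, so the estate passes to Pelagia's siblings per stirpes.
Half-blood siblings count for one-half the weight of whole-blood siblings at the initial division.
Dividing 1 in proportion to weights (total weight 3): Ludmila (weight 1) → 1/3; Ireneusz (weight 1/2) → 1/6; Franciszka (weight 1/2) → 1/6; Jolanta (weight 1) → 1/3.
Ludmila predeceased; the 1/3 allotted to Ludmila's branch passes to Ludmila's issue by representation.
The 1/3 is divided into 3 equal shares of 1/9 among Halina, Oleg, Zofia.
Halina is living and takes 1/9.
Oleg is living and takes 1/9.
Zofia is living and takes 1/9.
Ireneusz is living and takes 1/6.
Franciszka is living and takes 1/6.
Jolanta is living and takes 1/3.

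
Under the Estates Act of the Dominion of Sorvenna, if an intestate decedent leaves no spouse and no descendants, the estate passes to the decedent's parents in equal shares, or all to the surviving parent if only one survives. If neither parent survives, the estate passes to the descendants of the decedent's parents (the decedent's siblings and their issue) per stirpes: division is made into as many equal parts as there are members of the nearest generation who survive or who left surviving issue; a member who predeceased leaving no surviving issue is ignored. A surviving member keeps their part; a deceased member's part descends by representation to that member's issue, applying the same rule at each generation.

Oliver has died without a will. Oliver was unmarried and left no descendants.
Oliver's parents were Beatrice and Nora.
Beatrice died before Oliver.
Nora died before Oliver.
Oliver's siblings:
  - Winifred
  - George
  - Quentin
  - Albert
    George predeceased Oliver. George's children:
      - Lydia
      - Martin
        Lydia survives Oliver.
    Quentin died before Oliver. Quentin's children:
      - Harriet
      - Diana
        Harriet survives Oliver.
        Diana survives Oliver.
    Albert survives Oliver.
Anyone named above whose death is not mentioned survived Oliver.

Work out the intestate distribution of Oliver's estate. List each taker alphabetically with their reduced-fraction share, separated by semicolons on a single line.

Neither parent survives and there are no descendants, so the estate passes to Oliver's siblings and their issue per stirpes.
The estate is divided into 4 equal shares of 1/4 among Winifred, George, Quentin, Albert.
Winifred is living and takes 1/4.
George predeceased; the 1/4 allotted to George's branch passes to George's issue by representation.
The 1/4 is divided into 2 equal shares of 1/8 among Lydia, Martin.
Lydia is living and takes 1/8.
Martin is living and takes 1/8.
Quentin predeceased; the 1/4 allotted to Quentin's branch passes to Quentin's issue by representation.
The 1/4 is divided into 2 equal shares of 1/8 among Harriet, Diana.
Harriet is living and takes 1/8.
Diana is living and takes 1/8.
Albert is living and takes 1/4.

Albert 1/4; Diana 1/8; Harriet 1/8; Lydia 1/8; Martin 1/8; Winifred 1/4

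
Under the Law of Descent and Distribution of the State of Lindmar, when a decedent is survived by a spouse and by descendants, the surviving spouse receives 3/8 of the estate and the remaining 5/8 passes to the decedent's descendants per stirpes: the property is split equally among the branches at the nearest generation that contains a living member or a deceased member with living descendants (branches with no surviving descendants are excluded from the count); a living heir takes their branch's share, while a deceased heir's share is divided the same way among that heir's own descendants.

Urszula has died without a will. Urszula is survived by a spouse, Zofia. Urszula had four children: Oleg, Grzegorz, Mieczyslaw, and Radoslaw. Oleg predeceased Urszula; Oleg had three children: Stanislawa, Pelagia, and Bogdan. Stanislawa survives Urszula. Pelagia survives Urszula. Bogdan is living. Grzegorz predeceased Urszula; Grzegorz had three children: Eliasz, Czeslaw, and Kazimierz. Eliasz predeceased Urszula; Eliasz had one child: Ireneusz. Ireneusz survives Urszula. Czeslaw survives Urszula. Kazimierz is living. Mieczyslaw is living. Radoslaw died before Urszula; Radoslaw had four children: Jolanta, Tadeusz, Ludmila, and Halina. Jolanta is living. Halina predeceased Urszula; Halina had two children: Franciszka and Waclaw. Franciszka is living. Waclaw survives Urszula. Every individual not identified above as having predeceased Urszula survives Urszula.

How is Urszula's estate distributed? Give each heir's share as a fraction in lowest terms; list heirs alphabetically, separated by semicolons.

Bogdan 5/96; Czeslaw 5/96; Franciszka 5/256; Ireneusz 5/96; Jolanta 5/128; Kazimierz 5/96; Ludmila 5/128; Mieczyslaw 5/32; Pelagia 5/96; Stanislawa 5/96; Tadeusz 5/128; Waclaw 5/256; Zofia 3/8

Zofia, as surviving spouse, takes 3/8.
The remaining 5/8 passes to Urszula's descendants per stirpes.
The 5/8 is divided into 4 equal shares of 5/32 among Oleg, Grzegorz, Mieczyslaw, Radoslaw.
Oleg predeceased; the 5/32 allotted to Oleg's branch passes to Oleg's issue by representation.
The 5/32 is divided into 3 equal shares of 5/96 among Stanislawa, Pelagia, Bogdan.
Stanislawa is living and takes 5/96.
Pelagia is living and takes 5/96.
Bogdan is living and takes 5/96.
Grzegorz predeceased; the 5/32 allotted to Grzegorz's branch passes to Grzegorz's issue by representation.
The 5/32 is divided into 3 equal shares of 5/96 among Eliasz, Czeslaw, Kazimierz.
Eliasz predeceased; the 5/96 allotted to Eliasz's branch passes to Eliasz's issue by representation.
Ireneusz is the sole taker at this level and receives the full 5/96.
Czeslaw is living and takes 5/96.
Kazimierz is living and takes 5/96.
Mieczyslaw is living and takes 5/32.
Radoslaw predeceased; the 5/32 allotted to Radoslaw's branch passes to Radoslaw's issue by representation.
The 5/32 is divided into 4 equal shares of 5/128 among Jolanta, Tadeusz, Ludmila, Halina.
Jolanta is living and takes 5/128.
Tadeusz is living and takes 5/128.
Ludmila is living and takes 5/128.
Halina predeceased; the 5/128 allotted to Halina's branch passes to Halina's issue by representation.
The 5/128 is divided into 2 equal shares of 5/256 among Franciszka, Waclaw.
Franciszka is living and takes 5/256.
Waclaw is living and takes 5/256.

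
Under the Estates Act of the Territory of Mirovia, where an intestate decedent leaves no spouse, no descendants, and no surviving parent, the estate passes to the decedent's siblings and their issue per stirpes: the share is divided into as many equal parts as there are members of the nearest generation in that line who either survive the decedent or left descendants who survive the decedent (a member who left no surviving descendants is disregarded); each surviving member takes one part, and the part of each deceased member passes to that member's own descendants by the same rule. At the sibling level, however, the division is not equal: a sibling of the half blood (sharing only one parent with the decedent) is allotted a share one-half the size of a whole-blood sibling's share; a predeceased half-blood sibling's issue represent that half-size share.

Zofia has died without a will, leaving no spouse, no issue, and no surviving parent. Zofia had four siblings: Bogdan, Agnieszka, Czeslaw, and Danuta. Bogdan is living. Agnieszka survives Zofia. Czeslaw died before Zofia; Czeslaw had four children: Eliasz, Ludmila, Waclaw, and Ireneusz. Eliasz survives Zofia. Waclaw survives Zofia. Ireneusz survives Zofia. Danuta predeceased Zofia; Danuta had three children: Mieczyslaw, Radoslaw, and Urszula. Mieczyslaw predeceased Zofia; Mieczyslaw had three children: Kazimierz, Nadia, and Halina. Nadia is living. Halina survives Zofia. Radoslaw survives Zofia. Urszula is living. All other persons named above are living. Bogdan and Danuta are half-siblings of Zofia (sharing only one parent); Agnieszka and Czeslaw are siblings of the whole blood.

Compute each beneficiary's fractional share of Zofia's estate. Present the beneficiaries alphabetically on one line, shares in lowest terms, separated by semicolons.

Agnieszka 1/3; Bogdan 1/6; Eliasz 1/12; Halina 1/54; Ireneusz 1/12; Kazimierz 1/54; Ludmila 1/12; Nadia 1/54; Radoslaw 1/18; Urszula 1/18; Waclaw 1/12

No spouse, descendants, or parent survives, so the estate passes to Zofia's siblings per stirpes.
Half-blood siblings count for one-half the weight of whole-blood siblings at the initial division.
Dividing 1 in proportion to weights (total weight 3): Bogdan (weight 1/2) → 1/6; Agnieszka (weight 1) → 1/3; Czeslaw (weight 1) → 1/3; Danuta (weight 1/2) → 1/6.
Bogdan is living and takes 1/6.
Agnieszka is living and takes 1/3.
Czeslaw predeceased; the 1/3 allotted to Czeslaw's branch passes to Czeslaw's issue by representation.
The 1/3 is divided into 4 equal shares of 1/12 among Eliasz, Ludmila, Waclaw, Ireneusz.
Eliasz is living and takes 1/12.
Ludmila is living and takes 1/12.
Waclaw is living and takes 1/12.
Ireneusz is living and takes 1/12.
Danuta predeceased; the 1/6 allotted to Danuta's branch passes to Danuta's issue by representation.
The 1/6 is divided into 3 equal shares of 1/18 among Mieczyslaw, Radoslaw, Urszula.
Mieczyslaw predeceased; the 1/18 allotted to Mieczyslaw's branch passes to Mieczyslaw's issue by representation.
The 1/18 is divided into 3 equal shares of 1/54 among Kazimierz, Nadia, Halina.
Kazimierz is living and takes 1/54.
Nadia is living and takes 1/54.
Halina is living and takes 1/54.
Radoslaw is living and takes 1/18.
Urszula is living and takes 1/18.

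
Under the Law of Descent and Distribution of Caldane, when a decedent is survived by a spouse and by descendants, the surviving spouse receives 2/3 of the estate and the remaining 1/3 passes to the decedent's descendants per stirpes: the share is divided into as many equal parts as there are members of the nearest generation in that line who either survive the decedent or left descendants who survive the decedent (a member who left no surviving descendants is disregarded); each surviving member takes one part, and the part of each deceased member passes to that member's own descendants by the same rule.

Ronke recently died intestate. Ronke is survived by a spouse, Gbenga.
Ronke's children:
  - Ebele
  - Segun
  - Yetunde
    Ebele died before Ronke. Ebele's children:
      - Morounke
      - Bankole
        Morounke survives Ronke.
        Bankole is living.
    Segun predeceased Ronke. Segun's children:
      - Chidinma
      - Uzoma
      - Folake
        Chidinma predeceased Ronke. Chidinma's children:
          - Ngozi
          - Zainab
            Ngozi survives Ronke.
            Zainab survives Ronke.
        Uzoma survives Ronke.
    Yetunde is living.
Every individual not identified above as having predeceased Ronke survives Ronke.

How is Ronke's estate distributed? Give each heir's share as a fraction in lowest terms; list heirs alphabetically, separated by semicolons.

Gbenga, as surviving spouse, takes 2/3.
The remaining 1/3 passes to Ronke's descendants per stirpes.
The 1/3 is divided into 3 equal shares of 1/9 among Ebele, Segun, Yetunde.
Ebele predeceased; the 1/9 allotted to Ebele's branch passes to Ebele's issue by representation.
The 1/9 is divided into 2 equal shares of 1/18 among Morounke, Bankole.
Morounke is living and takes 1/18.
Bankole is living and takes 1/18.
Segun predeceased; the 1/9 allotted to Segun's branch passes to Segun's issue by representation.
The 1/9 is divided into 3 equal shares of 1/27 among Chidinma, Uzoma, Folake.
Chidinma predeceased; the 1/27 allotted to Chidinma's branch passes to Chidinma's issue by representation.
The 1/27 is divided into 2 equal shares of 1/54 among Ngozi, Zainab.
Ngozi is living and takes 1/54.
Zainab is living and takes 1/54.
Uzoma is living and takes 1/27.
Folake is living and takes 1/27.
Yetunde is living and takes 1/9.

Bankole 1/18; Folake 1/27; Gbenga 2/3; Morounke 1/18; Ngozi 1/54; Uzoma 1/27; Yetunde 1/9; Zainab 1/54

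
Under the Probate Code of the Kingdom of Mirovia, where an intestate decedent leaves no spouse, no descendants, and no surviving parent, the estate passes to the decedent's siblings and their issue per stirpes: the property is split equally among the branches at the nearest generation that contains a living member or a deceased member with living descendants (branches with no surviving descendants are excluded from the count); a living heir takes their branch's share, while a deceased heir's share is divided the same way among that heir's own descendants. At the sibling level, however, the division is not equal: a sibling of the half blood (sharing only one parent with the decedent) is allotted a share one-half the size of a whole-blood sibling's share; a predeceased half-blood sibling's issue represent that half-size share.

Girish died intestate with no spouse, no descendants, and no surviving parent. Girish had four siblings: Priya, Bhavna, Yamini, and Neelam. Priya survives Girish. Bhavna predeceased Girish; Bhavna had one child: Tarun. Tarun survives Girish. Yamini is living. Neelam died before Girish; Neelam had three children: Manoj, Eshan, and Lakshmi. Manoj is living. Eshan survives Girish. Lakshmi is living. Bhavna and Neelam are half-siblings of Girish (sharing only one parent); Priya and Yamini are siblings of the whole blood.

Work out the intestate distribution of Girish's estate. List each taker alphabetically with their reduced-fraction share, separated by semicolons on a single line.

Eshan 1/18; Lakshmi 1/18; Manoj 1/18; Priya 1/3; Tarun 1/6; Yamini 1/3

No spouse, descendants, or parent survives, so the estate passes to Girish's siblings per stirpes.
Half-blood siblings count for one-half the weight of whole-blood siblings at the initial division.
Dividing 1 in proportion to weights (total weight 3): Priya (weight 1) → 1/3; Bhavna (weight 1/2) → 1/6; Yamini (weight 1) → 1/3; Neelam (weight 1/2) → 1/6.
Priya is living and takes 1/3.
Bhavna predeceased; the 1/6 allotted to Bhavna's branch passes to Bhavna's issue by representation.
Tarun is the sole taker at this level and receives the full 1/6.
Yamini is living and takes 1/3.
Neelam predeceased; the 1/6 allotted to Neelam's branch passes to Neelam's issue by representation.
The 1/6 is divided into 3 equal shares of 1/18 among Manoj, Eshan, Lakshmi.
Manoj is living and takes 1/18.
Eshan is living and takes 1/18.
Lakshmi is living and takes 1/18.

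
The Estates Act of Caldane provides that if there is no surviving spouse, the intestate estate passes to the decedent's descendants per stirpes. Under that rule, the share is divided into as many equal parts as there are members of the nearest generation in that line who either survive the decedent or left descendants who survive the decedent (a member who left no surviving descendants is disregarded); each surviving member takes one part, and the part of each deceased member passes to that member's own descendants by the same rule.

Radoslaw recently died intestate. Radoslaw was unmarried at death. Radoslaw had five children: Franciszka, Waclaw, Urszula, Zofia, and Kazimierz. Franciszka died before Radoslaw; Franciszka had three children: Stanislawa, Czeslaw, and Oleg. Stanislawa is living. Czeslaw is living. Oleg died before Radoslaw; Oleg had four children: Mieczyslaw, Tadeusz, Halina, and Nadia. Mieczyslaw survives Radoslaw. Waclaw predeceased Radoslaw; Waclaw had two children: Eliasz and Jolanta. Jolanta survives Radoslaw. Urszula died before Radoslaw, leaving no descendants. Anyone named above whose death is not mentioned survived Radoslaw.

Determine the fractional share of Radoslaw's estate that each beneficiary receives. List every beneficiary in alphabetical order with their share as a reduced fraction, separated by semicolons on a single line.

Czeslaw 1/12; Eliasz 1/8; Halina 1/48; Jolanta 1/8; Kazimierz 1/4; Mieczyslaw 1/48; Nadia 1/48; Stanislawa 1/12; Tadeusz 1/48; Zofia 1/4

There is no surviving spouse, so the entire estate passes to Radoslaw's descendants per stirpes.
Urszula left no surviving issue, so that branch lapses and is disregarded.
The estate is divided into 4 equal shares of 1/4 among Franciszka, Waclaw, Zofia, Kazimierz.
Franciszka predeceased; the 1/4 allotted to Franciszka's branch passes to Franciszka's issue by representation.
The 1/4 is divided into 3 equal shares of 1/12 among Stanislawa, Czeslaw, Oleg.
Stanislawa is living and takes 1/12.
Czeslaw is living and takes 1/12.
Oleg predeceased; the 1/12 allotted to Oleg's branch passes to Oleg's issue by representation.
The 1/12 is divided into 4 equal shares of 1/48 among Mieczyslaw, Tadeusz, Halina, Nadia.
Mieczyslaw is living and takes 1/48.
Tadeusz is living and takes 1/48.
Halina is living and takes 1/48.
Nadia is living and takes 1/48.
Waclaw predeceased; the 1/4 allotted to Waclaw's branch passes to Waclaw's issue by representation.
The 1/4 is divided into 2 equal shares of 1/8 among Eliasz, Jolanta.
Eliasz is living and takes 1/8.
Jolanta is living and takes 1/8.
Zofia is living and takes 1/4.
Kazimierz is living and takes 1/4.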